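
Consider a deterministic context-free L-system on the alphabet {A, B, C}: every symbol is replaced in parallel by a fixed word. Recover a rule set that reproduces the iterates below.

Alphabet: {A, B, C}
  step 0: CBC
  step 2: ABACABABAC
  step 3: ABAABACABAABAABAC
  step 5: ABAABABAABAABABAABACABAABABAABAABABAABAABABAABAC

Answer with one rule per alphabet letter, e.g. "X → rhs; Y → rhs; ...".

A->AB, B->A, C->AC

  step 2 ⇒ step 3: ABACABABAC ⇒ AB·A·AB·AC·AB·A·AB·A·AB·AC
    A ↦ AB
    B ↦ A
    C ↦ AC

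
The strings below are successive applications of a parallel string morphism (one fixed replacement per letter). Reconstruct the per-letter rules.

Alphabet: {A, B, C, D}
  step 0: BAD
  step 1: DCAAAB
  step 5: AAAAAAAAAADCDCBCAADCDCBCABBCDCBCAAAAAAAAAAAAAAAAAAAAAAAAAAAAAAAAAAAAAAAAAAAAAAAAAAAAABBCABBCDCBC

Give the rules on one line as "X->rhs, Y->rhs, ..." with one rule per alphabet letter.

  step 0 ⇒ step 1: BAD ⇒ DC·AA·AB
    A ↦ AA
    B ↦ DC
    D ↦ AB
    C ↦ BC  (constrained at step 1)

A->AA, B->DC, C->BC, D->AB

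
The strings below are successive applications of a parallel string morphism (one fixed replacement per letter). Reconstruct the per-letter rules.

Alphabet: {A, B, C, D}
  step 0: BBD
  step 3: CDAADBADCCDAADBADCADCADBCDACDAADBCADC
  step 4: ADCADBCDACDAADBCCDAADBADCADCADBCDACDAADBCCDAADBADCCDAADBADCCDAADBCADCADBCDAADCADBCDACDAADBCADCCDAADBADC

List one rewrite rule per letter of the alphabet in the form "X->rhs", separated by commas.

  step 3 ⇒ step 4: CDAADBADCCDAADBADCADCADBCDACDAADBCADC ⇒ ADC·ADB·CDA·CDA·ADB·C·CDA·ADB·ADC·ADC·ADB·CDA·CDA·ADB·C·CDA·ADB·ADC·CDA·ADB·ADC·CDA·ADB·C·ADC·ADB·CDA·ADC·ADB·CDA·CDA·ADB·C·ADC·CDA·ADB·ADC
    A ↦ CDA
    B ↦ C
    C ↦ ADC
    D ↦ ADB

A->CDA, B->C, C->ADC, D->ADB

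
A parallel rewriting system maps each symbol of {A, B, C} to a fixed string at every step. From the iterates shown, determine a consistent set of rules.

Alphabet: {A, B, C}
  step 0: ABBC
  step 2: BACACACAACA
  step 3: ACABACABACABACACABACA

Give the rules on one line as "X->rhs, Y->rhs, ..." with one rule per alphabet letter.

  step 2 ⇒ step 3: BACACACAACA ⇒ A·CA·BA·CA·BA·CA·BA·CA·CA·BA·CA
    A ↦ CA
    B ↦ A
    C ↦ BA

A->CA, B->A, C->BA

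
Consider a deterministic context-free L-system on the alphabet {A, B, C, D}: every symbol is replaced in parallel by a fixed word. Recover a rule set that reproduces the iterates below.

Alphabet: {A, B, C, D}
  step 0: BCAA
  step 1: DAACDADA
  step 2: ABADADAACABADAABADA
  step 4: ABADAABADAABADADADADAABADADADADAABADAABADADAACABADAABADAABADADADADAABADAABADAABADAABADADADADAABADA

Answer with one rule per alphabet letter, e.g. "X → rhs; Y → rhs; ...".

  step 1 ⇒ step 2: DAACDADA ⇒ ABA·DA·DA·AC·ABA·DA·ABA·DA
    A ↦ DA
    C ↦ AC
    D ↦ ABA
  step 0 ⇒ step 1: BCAA ⇒ DA·AC·DA·DA
    B ↦ DA

A->DA, B->DA, C->AC, D->ABA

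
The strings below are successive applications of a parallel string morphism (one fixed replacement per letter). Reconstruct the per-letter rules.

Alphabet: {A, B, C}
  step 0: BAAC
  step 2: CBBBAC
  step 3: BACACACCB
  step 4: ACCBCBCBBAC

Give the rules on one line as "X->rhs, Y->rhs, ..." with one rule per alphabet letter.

A->C, B->AC, C->B

  step 3 ⇒ step 4: BACACACCB ⇒ AC·C·B·C·B·C·B·B·AC
    A ↦ C
    B ↦ AC
    C ↦ B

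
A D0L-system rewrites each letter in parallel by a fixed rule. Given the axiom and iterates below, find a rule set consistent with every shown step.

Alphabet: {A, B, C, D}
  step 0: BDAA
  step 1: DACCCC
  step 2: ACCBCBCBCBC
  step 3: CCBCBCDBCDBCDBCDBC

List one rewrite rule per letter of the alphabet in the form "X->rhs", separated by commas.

  step 2 ⇒ step 3: ACCBCBCBCBC ⇒ CC·BC·BC·D·BC·D·BC·D·BC·D·BC
    A ↦ CC
    B ↦ D
    C ↦ BC
  step 0 ⇒ step 1: BDAA ⇒ D·A·CC·CC
    D ↦ A

A->CC, B->D, C->BC, D->A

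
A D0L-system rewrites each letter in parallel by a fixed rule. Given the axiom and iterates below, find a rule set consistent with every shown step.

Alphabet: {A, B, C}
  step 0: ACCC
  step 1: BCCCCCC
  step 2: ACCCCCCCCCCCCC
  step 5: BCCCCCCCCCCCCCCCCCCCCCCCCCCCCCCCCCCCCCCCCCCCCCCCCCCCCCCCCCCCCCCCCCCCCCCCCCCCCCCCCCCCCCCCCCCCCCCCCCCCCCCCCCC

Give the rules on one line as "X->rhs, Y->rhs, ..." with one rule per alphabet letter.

  step 1 ⇒ step 2: BCCCCCC ⇒ AC·CC·CC·CC·CC·CC·CC
    B ↦ AC
    C ↦ CC
  step 0 ⇒ step 1: ACCC ⇒ B·CC·CC·CC
    A ↦ B

A->B, B->AC, C->CC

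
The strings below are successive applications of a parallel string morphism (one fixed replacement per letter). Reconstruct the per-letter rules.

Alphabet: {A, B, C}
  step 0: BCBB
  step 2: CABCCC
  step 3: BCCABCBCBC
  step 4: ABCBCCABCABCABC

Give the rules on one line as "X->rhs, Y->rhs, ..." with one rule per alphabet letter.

  step 3 ⇒ step 4: BCCABCBCBC ⇒ A·BC·BC·C·A·BC·A·BC·A·BC
    A ↦ C
    B ↦ A
    C ↦ BC

A->C, B->A, C->BC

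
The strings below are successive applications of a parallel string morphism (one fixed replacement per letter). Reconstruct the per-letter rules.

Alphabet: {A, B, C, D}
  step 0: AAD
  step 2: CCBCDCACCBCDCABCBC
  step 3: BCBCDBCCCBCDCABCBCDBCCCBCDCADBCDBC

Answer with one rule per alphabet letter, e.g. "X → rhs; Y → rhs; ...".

  step 2 ⇒ step 3: CCBCDCACCBCDCABCBC ⇒ BC·BC·D·BC·CC·BC·DCA·BC·BC·D·BC·CC·BC·DCA·D·BC·D·BC
    A ↦ DCA
    B ↦ D
    C ↦ BC
    D ↦ CC

A->DCA, B->D, C->BC, D->CC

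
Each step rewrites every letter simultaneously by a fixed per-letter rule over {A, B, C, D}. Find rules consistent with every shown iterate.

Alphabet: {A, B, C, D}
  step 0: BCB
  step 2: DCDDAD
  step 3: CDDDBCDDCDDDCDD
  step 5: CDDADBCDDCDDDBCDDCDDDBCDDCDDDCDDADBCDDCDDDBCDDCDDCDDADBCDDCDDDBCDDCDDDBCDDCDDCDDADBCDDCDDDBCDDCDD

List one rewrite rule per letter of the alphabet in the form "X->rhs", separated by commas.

  step 2 ⇒ step 3: DCDDAD ⇒ CDD·DB·CDD·CDD·D·CDD
    A ↦ D
    C ↦ DB
    D ↦ CDD
    B ↦ A  (constrained at step 0)

A->D, B->A, C->DB, D->CDD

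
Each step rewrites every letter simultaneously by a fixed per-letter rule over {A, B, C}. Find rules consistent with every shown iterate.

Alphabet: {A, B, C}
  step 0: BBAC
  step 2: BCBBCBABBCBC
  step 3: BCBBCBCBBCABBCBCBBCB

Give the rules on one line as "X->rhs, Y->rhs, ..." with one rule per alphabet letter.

A->AB, B->BC, C->B

  step 2 ⇒ step 3: BCBBCBABBCBC ⇒ BC·B·BC·BC·B·BC·AB·BC·BC·B·BC·B
    A ↦ AB
    B ↦ BC
    C ↦ B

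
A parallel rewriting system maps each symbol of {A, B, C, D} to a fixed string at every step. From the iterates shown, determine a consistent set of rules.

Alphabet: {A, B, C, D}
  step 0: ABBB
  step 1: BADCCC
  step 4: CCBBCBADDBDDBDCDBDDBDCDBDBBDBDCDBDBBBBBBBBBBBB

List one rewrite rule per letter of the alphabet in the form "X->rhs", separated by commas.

A->BAD, B->C, C->BB, D->DBD

  step 0 ⇒ step 1: ABBB ⇒ BAD·C·C·C
    A ↦ BAD
    B ↦ C
    C ↦ BB  (constrained at step 1)
    D ↦ DBD  (constrained at step 1)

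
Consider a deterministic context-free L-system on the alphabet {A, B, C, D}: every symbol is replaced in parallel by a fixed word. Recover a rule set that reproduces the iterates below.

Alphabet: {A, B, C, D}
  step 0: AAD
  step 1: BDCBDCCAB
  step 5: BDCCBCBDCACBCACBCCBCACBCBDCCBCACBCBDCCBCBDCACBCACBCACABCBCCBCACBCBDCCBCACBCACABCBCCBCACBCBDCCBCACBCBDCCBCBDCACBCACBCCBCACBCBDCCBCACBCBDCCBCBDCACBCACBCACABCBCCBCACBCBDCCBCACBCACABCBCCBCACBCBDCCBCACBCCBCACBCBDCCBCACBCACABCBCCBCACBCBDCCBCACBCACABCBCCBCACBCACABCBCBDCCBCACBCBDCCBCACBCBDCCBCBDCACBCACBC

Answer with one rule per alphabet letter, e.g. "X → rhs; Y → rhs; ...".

  step 0 ⇒ step 1: AAD ⇒ BDC·BDC·CAB
    A ↦ BDC
    D ↦ CAB
    B ↦ A  (constrained at step 1)
    C ↦ CBC  (constrained at step 1)

A->BDC, B->A, C->CBC, D->CAB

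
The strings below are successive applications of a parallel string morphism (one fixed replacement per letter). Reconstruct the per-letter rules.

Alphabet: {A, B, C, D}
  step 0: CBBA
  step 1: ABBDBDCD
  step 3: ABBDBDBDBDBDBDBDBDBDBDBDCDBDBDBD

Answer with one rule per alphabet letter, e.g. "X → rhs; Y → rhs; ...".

  step 0 ⇒ step 1: CBBA ⇒ AB·BD·BD·CD
    A ↦ CD
    B ↦ BD
    C ↦ AB
    D ↦ BD  (constrained at step 1)

A->CD, B->BD, C->AB, D->BD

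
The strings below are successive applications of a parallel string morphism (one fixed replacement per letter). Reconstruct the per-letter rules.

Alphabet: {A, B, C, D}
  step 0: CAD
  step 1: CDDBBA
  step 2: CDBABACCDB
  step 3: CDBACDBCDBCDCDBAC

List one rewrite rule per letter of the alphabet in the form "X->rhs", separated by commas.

A->DB, B->C, C->CD, D->BA

  step 2 ⇒ step 3: CDBABACCDB ⇒ CD·BA·C·DB·C·DB·CD·CD·BA·C
    A ↦ DB
    B ↦ C
    C ↦ CD
    D ↦ BA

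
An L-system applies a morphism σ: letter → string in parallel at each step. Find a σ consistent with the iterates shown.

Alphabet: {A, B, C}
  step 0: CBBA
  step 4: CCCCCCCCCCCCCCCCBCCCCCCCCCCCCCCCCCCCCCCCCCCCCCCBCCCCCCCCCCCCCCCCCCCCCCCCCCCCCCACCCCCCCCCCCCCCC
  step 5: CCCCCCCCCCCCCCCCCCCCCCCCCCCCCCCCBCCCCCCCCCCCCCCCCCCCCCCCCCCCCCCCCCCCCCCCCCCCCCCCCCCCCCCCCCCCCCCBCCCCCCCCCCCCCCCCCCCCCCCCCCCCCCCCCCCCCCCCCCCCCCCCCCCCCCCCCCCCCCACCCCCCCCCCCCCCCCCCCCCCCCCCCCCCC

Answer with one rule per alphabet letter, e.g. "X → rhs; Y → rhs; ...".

  step 4 ⇒ step 5: CCCCCCCCCCCCCCCCBCCCCCCCCCCCCCCCCCCCCCCCCCCCCCCBCCCCCCCCCCCCCCCCCCCCCCCCCCCCCCACCCCCCCCCCCCCCC ⇒ CC·CC·CC·CC·CC·CC·CC·CC·CC·CC·CC·CC·CC·CC·CC·CC·BCC·CC·CC·CC·CC·CC·CC·CC·CC·CC·CC·CC·CC·CC·CC·CC·CC·CC·CC·CC·CC·CC·CC·CC·CC·CC·CC·CC·CC·CC·CC·BCC·CC·CC·CC·CC·CC·CC·CC·CC·CC·CC·CC·CC·CC·CC·CC·CC·CC·CC·CC·CC·CC·CC·CC·CC·CC·CC·CC·CC·CC·CC·AC·CC·CC·CC·CC·CC·CC·CC·CC·CC·CC·CC·CC·CC·CC·CC
    A ↦ AC
    B ↦ BCC
    C ↦ CC

A->AC, B->BCC, C->CC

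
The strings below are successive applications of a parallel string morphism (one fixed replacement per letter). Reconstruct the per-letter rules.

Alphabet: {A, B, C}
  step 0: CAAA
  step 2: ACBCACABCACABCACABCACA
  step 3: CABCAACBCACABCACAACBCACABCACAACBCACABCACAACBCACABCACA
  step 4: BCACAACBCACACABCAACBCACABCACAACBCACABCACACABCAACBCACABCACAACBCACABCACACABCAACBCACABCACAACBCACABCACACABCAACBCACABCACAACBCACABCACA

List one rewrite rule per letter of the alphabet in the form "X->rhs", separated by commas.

  step 3 ⇒ step 4: CABCAACBCACABCACAACBCACABCACAACBCACABCACAACBCACABCACA ⇒ BCA·CA·AC·BCA·CA·CA·BCA·AC·BCA·CA·BCA·CA·AC·BCA·CA·BCA·CA·CA·BCA·AC·BCA·CA·BCA·CA·AC·BCA·CA·BCA·CA·CA·BCA·AC·BCA·CA·BCA·CA·AC·BCA·CA·BCA·CA·CA·BCA·AC·BCA·CA·BCA·CA·AC·BCA·CA·BCA·CA
    A ↦ CA
    B ↦ AC
    C ↦ BCA

A->CA, B->AC, C->BCA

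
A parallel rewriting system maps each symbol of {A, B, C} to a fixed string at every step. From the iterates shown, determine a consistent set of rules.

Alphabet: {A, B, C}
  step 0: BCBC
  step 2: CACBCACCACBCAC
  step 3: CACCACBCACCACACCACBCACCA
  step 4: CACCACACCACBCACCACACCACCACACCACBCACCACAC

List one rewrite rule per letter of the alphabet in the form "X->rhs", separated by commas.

A->C, B->CB, C->CA

  step 3 ⇒ step 4: CACCACBCACCACACCACBCACCA ⇒ CA·C·CA·CA·C·CA·CB·CA·C·CA·CA·C·CA·C·CA·CA·C·CA·CB·CA·C·CA·CA·C
    A ↦ C
    B ↦ CB
    C ↦ CA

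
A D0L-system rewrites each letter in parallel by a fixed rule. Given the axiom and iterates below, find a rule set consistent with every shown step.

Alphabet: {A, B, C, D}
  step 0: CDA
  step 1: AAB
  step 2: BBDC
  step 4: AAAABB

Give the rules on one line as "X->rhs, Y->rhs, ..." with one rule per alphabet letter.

  step 1 ⇒ step 2: AAB ⇒ B·B·DC
    A ↦ B
    B ↦ DC
  step 0 ⇒ step 1: CDA ⇒ A·A·B
    C ↦ A
  step 0 ⇒ step 1: CDA ⇒ A·A·B
    D ↦ A

A->B, B->DC, C->A, D->A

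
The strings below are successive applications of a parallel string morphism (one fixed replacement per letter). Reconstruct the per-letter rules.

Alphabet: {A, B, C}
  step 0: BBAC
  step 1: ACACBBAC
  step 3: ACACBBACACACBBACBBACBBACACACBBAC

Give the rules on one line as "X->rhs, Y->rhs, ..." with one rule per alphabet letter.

  step 0 ⇒ step 1: BBAC ⇒ AC·AC·B·BAC
    A ↦ B
    B ↦ AC
    C ↦ BAC

A->B, B->AC, C->BAC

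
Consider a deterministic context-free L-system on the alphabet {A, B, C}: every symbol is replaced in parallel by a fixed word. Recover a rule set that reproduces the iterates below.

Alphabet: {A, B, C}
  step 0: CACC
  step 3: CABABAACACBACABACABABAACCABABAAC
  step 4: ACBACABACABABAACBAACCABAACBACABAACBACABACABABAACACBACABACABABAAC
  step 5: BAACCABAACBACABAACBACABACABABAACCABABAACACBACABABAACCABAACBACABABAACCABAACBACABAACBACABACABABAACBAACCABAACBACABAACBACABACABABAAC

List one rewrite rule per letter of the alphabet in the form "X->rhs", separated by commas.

  step 4 ⇒ step 5: ACBACABACABABAACBAACCABAACBACABAACBACABACABABAACACBACABACABABAAC ⇒ BA·AC·CA·BA·AC·BA·CA·BA·AC·BA·CA·BA·CA·BA·BA·AC·CA·BA·BA·AC·AC·BA·CA·BA·BA·AC·CA·BA·AC·BA·CA·BA·BA·AC·CA·BA·AC·BA·CA·BA·AC·BA·CA·BA·CA·BA·BA·AC·BA·AC·CA·BA·AC·BA·CA·BA·AC·BA·CA·BA·CA·BA·BA·AC
    A ↦ BA
    B ↦ CA
    C ↦ AC

A->BA, B->CA, C->AC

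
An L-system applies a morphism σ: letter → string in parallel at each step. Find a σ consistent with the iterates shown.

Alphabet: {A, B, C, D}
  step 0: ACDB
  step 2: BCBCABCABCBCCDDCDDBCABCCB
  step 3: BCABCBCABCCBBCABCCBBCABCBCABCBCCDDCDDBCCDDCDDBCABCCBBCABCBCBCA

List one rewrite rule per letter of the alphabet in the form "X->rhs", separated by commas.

A->CB, B->BCA, C->BC, D->CDD

  step 2 ⇒ step 3: BCBCABCABCBCCDDCDDBCABCCB ⇒ BCA·BC·BCA·BC·CB·BCA·BC·CB·BCA·BC·BCA·BC·BC·CDD·CDD·BC·CDD·CDD·BCA·BC·CB·BCA·BC·BC·BCA
    A ↦ CB
    B ↦ BCA
    C ↦ BC
    D ↦ CDD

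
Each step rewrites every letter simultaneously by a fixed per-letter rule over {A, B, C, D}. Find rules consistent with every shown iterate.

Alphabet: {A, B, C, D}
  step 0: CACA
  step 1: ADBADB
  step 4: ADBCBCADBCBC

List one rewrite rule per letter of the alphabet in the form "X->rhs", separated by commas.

  step 0 ⇒ step 1: CACA ⇒ AD·B·AD·B
    A ↦ B
    C ↦ AD
    B ↦ C  (constrained at step 1)
    D ↦ C  (constrained at step 1)

A->B, B->C, C->AD, D->C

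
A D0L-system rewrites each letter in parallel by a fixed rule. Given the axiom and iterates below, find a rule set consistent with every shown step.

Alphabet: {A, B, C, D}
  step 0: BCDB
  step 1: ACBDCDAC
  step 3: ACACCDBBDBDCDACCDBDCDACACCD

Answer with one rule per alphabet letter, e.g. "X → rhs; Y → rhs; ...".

  step 0 ⇒ step 1: BCDB ⇒ AC·BD·CD·AC
    B ↦ AC
    C ↦ BD
    D ↦ CD
    A ↦ B  (constrained at step 1)

A->B, B->AC, C->BD, D->CD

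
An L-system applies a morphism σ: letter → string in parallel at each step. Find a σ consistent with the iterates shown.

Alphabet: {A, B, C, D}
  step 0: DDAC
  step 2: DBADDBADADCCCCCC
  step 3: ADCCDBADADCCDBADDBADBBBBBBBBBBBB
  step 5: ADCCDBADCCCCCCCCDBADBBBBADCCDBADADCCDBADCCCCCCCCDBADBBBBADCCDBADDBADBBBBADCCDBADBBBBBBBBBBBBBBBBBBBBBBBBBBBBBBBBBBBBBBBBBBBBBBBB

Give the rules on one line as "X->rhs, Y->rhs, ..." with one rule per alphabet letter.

A->DB, B->CC, C->BB, D->AD

  step 2 ⇒ step 3: DBADDBADADCCCCCC ⇒ AD·CC·DB·AD·AD·CC·DB·AD·DB·AD·BB·BB·BB·BB·BB·BB
    A ↦ DB
    B ↦ CC
    C ↦ BB
    D ↦ AD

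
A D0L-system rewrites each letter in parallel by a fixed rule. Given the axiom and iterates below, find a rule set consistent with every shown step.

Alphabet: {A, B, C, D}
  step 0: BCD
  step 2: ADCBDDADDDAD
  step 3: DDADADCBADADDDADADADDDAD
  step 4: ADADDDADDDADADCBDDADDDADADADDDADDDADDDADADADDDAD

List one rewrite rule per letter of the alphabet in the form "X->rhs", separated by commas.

  step 3 ⇒ step 4: DDADADCBADADDDADADADDDAD ⇒ AD·AD·DD·AD·DD·AD·AD·CB·DD·AD·DD·AD·AD·AD·DD·AD·DD·AD·DD·AD·AD·AD·DD·AD
    A ↦ DD
    B ↦ CB
    C ↦ AD
    D ↦ AD

A->DD, B->CB, C->AD, D->AD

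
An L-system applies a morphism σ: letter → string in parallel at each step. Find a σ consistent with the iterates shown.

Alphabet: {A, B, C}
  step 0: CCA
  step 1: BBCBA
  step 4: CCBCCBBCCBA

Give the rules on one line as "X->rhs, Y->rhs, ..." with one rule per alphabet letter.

A->CBA, B->C, C->B

  step 0 ⇒ step 1: CCA ⇒ B·B·CBA
    A ↦ CBA
    C ↦ B
    B ↦ C  (constrained at step 1)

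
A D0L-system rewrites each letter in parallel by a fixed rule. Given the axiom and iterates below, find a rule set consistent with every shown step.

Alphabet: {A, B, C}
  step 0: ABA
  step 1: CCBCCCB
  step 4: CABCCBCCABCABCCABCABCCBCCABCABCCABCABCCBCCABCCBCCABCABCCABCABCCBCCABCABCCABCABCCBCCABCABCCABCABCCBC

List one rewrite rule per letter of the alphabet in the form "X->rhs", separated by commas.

  step 0 ⇒ step 1: ABA ⇒ CCB·C·CCB
    A ↦ CCB
    B ↦ C
    C ↦ CAB  (constrained at step 1)

A->CCB, B->C, C->CAB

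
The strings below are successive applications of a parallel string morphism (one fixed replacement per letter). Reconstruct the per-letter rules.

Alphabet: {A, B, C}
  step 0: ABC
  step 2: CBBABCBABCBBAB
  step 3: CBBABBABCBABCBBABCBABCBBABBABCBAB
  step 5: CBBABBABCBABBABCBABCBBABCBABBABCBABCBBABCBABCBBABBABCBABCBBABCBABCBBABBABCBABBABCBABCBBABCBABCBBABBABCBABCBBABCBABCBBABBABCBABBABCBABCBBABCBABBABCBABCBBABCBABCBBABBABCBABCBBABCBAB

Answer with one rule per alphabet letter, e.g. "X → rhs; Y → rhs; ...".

  step 2 ⇒ step 3: CBBABCBABCBBAB ⇒ CB·BAB·BAB·C·BAB·CB·BAB·C·BAB·CB·BAB·BAB·C·BAB
    A ↦ C
    B ↦ BAB
    C ↦ CB

A->C, B->BAB, C->CB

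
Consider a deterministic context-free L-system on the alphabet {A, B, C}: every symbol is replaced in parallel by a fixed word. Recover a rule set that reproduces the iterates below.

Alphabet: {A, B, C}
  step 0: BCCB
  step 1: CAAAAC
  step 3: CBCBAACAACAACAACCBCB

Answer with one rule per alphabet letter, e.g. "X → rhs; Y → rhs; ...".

A->CB, B->C, C->AA

  step 0 ⇒ step 1: BCCB ⇒ C·AA·AA·C
    B ↦ C
    C ↦ AA
    A ↦ CB  (constrained at step 1)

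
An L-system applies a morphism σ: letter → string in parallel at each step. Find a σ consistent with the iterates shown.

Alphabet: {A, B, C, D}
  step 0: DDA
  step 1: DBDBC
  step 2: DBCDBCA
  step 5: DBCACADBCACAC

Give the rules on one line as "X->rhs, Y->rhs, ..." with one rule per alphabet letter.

A->C, B->C, C->A, D->DB

  step 1 ⇒ step 2: DBDBC ⇒ DB·C·DB·C·A
    B ↦ C
    C ↦ A
    D ↦ DB
  step 0 ⇒ step 1: DDA ⇒ DB·DB·C
    A ↦ C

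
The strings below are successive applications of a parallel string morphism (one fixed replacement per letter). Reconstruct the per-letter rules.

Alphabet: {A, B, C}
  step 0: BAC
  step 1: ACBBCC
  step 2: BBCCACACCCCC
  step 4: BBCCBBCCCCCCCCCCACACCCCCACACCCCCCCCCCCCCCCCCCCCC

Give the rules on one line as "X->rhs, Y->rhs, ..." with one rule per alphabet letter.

A->BB, B->AC, C->CC

  step 1 ⇒ step 2: ACBBCC ⇒ BB·CC·AC·AC·CC·CC
    A ↦ BB
    B ↦ AC
    C ↦ CC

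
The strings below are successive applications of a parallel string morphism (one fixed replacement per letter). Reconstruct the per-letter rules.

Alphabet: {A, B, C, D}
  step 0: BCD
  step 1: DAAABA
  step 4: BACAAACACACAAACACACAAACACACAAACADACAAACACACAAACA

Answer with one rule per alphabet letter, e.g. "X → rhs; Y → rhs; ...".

  step 0 ⇒ step 1: BCD ⇒ DA·AA·BA
    B ↦ DA
    C ↦ AA
    D ↦ BA
    A ↦ CA  (constrained at step 1)

A->CA, B->DA, C->AA, D->BA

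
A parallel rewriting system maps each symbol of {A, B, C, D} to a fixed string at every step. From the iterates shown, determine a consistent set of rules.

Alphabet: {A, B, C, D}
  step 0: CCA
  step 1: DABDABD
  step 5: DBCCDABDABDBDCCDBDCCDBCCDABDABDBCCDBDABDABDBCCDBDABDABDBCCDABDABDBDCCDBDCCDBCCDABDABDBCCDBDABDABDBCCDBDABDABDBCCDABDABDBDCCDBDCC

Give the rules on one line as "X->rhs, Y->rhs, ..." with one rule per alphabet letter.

A->D, B->CC, C->DAB, D->DB

  step 0 ⇒ step 1: CCA ⇒ DAB·DAB·D
    A ↦ D
    C ↦ DAB
    B ↦ CC  (constrained at step 1)
    D ↦ DB  (constrained at step 1)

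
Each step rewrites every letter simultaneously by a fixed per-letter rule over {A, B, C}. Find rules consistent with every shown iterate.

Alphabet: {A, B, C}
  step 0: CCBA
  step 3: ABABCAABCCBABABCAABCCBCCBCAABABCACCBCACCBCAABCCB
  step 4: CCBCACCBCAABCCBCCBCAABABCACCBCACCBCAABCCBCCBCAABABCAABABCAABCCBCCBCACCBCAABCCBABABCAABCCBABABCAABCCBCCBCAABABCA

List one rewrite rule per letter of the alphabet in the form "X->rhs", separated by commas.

  step 3 ⇒ step 4: ABABCAABCCBABABCAABCCBCCBCAABABCACCBCACCBCAABCCB ⇒ CCB·CA·CCB·CA·AB·CCB·CCB·CA·AB·AB·CA·CCB·CA·CCB·CA·AB·CCB·CCB·CA·AB·AB·CA·AB·AB·CA·AB·CCB·CCB·CA·CCB·CA·AB·CCB·AB·AB·CA·AB·CCB·AB·AB·CA·AB·CCB·CCB·CA·AB·AB·CA
    A ↦ CCB
    B ↦ CA
    C ↦ AB

A->CCB, B->CA, C->AB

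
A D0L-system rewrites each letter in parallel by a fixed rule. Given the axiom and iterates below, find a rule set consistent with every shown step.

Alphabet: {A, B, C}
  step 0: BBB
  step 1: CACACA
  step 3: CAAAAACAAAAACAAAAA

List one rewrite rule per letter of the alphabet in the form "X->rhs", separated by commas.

A->AA, B->CA, C->B

  step 0 ⇒ step 1: BBB ⇒ CA·CA·CA
    B ↦ CA
    A ↦ AA  (constrained at step 1)
    C ↦ B  (constrained at step 1)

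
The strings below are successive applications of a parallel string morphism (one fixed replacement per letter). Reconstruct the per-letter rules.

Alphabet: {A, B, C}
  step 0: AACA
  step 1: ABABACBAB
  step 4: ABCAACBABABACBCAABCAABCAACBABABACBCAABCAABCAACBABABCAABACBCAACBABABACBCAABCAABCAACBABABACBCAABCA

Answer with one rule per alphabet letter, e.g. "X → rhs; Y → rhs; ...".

A->AB, B->CA, C->ACB

  step 0 ⇒ step 1: AACA ⇒ AB·AB·ACB·AB
    A ↦ AB
    C ↦ ACB
    B ↦ CA  (constrained at step 1)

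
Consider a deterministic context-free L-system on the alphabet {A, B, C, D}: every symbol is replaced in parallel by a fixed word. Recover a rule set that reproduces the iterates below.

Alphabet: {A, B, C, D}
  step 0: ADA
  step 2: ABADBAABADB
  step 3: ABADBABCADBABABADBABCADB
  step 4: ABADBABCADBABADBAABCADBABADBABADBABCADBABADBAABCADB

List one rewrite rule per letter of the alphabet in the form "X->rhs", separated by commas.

  step 3 ⇒ step 4: ABADBABCADBABABADBABCADB ⇒ AB·ADB·AB·C·ADB·AB·ADB·A·AB·C·ADB·AB·ADB·AB·ADB·AB·C·ADB·AB·ADB·A·AB·C·ADB
    A ↦ AB
    B ↦ ADB
    C ↦ A
    D ↦ C

A->AB, B->ADB, C->A, D->C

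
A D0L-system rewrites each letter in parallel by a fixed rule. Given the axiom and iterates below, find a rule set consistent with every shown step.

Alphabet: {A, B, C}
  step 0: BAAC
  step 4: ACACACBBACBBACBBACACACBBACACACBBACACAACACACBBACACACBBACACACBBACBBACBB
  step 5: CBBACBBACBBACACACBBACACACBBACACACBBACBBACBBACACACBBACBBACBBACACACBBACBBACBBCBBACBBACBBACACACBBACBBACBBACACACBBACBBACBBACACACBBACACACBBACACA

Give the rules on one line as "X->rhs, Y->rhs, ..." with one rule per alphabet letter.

  step 4 ⇒ step 5: ACACACBBACBBACBBACACACBBACACACBBACACAACACACBBACACACBBACACACBBACBBACBB ⇒ CBB·A·CBB·A·CBB·A·CA·CA·CBB·A·CA·CA·CBB·A·CA·CA·CBB·A·CBB·A·CBB·A·CA·CA·CBB·A·CBB·A·CBB·A·CA·CA·CBB·A·CBB·A·CBB·CBB·A·CBB·A·CBB·A·CA·CA·CBB·A·CBB·A·CBB·A·CA·CA·CBB·A·CBB·A·CBB·A·CA·CA·CBB·A·CA·CA·CBB·A·CA·CA
    A ↦ CBB
    B ↦ CA
    C ↦ A

A->CBB, B->CA, C->A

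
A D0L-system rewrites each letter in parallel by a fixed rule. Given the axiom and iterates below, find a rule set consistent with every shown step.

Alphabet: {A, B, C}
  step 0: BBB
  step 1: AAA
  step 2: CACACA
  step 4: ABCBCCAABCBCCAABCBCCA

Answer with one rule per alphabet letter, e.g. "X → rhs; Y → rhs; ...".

A->CA, B->A, C->BC

  step 1 ⇒ step 2: AAA ⇒ CA·CA·CA
    A ↦ CA
  step 0 ⇒ step 1: BBB ⇒ A·A·A
    B ↦ A
    C ↦ BC  (constrained at step 2)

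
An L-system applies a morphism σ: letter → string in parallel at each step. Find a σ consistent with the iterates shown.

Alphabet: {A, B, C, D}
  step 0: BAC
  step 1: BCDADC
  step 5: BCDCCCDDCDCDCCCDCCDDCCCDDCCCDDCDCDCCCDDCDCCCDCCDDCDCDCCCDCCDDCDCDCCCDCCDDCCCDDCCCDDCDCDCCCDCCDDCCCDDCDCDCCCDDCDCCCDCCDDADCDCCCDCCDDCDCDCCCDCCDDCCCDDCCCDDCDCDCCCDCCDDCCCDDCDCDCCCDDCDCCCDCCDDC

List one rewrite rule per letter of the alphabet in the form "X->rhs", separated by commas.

  step 0 ⇒ step 1: BAC ⇒ BC·DA·DC
    A ↦ DA
    B ↦ BC
    C ↦ DC
    D ↦ CCD  (constrained at step 1)

A->DA, B->BC, C->DC, D->CCD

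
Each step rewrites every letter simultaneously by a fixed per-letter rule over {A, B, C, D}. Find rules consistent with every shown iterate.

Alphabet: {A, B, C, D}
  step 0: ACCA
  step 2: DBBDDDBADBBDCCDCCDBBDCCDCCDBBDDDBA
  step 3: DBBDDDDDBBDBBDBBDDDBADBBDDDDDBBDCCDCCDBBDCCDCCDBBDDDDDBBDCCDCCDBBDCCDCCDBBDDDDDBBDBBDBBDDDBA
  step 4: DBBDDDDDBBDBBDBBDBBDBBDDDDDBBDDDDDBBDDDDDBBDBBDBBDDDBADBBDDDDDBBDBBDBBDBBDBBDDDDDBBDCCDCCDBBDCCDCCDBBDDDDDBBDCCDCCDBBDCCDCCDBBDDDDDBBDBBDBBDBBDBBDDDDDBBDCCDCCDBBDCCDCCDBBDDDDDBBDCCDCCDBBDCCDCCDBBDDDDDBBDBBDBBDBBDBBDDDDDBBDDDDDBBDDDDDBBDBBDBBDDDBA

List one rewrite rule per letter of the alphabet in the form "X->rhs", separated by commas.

A->DBA, B->DD, C->DCC, D->DBB

  step 3 ⇒ step 4: DBBDDDDDBBDBBDBBDDDBADBBDDDDDBBDCCDCCDBBDCCDCCDBBDDDDDBBDCCDCCDBBDCCDCCDBBDDDDDBBDBBDBBDDDBA ⇒ DBB·DD·DD·DBB·DBB·DBB·DBB·DBB·DD·DD·DBB·DD·DD·DBB·DD·DD·DBB·DBB·DBB·DD·DBA·DBB·DD·DD·DBB·DBB·DBB·DBB·DBB·DD·DD·DBB·DCC·DCC·DBB·DCC·DCC·DBB·DD·DD·DBB·DCC·DCC·DBB·DCC·DCC·DBB·DD·DD·DBB·DBB·DBB·DBB·DBB·DD·DD·DBB·DCC·DCC·DBB·DCC·DCC·DBB·DD·DD·DBB·DCC·DCC·DBB·DCC·DCC·DBB·DD·DD·DBB·DBB·DBB·DBB·DBB·DD·DD·DBB·DD·DD·DBB·DD·DD·DBB·DBB·DBB·DD·DBA
    A ↦ DBA
    B ↦ DD
    C ↦ DCC
    D ↦ DBB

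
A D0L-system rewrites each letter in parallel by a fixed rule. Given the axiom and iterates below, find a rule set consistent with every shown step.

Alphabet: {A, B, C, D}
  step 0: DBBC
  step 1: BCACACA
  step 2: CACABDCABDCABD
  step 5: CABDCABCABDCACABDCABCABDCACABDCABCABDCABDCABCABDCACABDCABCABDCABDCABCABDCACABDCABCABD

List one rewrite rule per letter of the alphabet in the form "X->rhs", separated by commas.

A->BD, B->CA, C->CA, D->B

  step 1 ⇒ step 2: BCACACA ⇒ CA·CA·BD·CA·BD·CA·BD
    A ↦ BD
    B ↦ CA
    C ↦ CA
  step 0 ⇒ step 1: DBBC ⇒ B·CA·CA·CA
    D ↦ B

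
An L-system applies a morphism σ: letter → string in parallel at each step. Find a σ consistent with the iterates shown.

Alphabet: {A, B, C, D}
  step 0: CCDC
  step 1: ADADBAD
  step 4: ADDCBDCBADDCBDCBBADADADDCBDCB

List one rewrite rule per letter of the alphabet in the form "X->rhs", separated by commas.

  step 0 ⇒ step 1: CCDC ⇒ AD·AD·B·AD
    C ↦ AD
    D ↦ B
    A ↦ DC  (constrained at step 1)
    B ↦ AD  (constrained at step 1)

A->DC, B->AD, C->AD, D->B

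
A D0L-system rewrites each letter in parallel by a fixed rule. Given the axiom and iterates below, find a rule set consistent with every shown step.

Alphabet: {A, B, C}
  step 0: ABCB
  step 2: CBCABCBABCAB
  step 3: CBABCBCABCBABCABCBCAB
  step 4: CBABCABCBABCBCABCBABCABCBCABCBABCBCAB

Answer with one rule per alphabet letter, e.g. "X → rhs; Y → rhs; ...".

A->C, B->AB, C->CB

  step 3 ⇒ step 4: CBABCBCABCBABCABCBCAB ⇒ CB·AB·C·AB·CB·AB·CB·C·AB·CB·AB·C·AB·CB·C·AB·CB·AB·CB·C·AB
    A ↦ C
    B ↦ AB
    C ↦ CB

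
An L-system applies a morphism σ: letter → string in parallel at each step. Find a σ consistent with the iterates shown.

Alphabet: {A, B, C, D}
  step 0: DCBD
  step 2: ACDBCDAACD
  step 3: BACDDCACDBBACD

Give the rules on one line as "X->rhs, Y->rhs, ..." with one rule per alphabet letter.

  step 2 ⇒ step 3: ACDBCDAACD ⇒ B·A·CD·DC·A·CD·B·B·A·CD
    A ↦ B
    B ↦ DC
    C ↦ A
    D ↦ CD

A->B, B->DC, C->A, D->CD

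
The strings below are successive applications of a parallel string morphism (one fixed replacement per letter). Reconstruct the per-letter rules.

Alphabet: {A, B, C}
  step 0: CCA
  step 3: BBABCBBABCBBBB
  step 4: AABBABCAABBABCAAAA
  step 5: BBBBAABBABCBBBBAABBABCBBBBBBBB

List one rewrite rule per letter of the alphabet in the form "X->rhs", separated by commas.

A->BB, B->A, C->BC

  step 4 ⇒ step 5: AABBABCAABBABCAAAA ⇒ BB·BB·A·A·BB·A·BC·BB·BB·A·A·BB·A·BC·BB·BB·BB·BB
    A ↦ BB
    B ↦ A
    C ↦ BC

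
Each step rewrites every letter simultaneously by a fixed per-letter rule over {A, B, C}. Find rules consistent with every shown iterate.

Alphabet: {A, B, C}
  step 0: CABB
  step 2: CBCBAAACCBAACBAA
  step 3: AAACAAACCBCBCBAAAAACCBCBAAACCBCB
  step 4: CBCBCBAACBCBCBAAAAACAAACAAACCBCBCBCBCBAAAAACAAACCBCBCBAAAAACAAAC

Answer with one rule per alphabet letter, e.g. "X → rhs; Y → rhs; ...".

A->CB, B->AC, C->AA

  step 3 ⇒ step 4: AAACAAACCBCBCBAAAAACCBCBAAACCBCB ⇒ CB·CB·CB·AA·CB·CB·CB·AA·AA·AC·AA·AC·AA·AC·CB·CB·CB·CB·CB·AA·AA·AC·AA·AC·CB·CB·CB·AA·AA·AC·AA·AC
    A ↦ CB
    B ↦ AC
    C ↦ AA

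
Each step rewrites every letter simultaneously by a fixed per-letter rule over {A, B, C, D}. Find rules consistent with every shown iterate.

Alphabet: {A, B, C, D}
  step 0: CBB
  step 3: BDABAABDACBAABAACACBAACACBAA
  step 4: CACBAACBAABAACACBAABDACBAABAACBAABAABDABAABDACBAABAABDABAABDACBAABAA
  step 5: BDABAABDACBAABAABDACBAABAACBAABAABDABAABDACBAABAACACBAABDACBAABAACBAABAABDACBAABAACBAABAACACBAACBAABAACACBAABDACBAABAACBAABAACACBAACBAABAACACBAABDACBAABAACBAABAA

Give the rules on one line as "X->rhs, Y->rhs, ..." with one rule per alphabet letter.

  step 4 ⇒ step 5: CACBAACBAABAACACBAABDACBAABAACBAABAABDABAABDACBAABAABDABAABDACBAABAA ⇒ BDA·BAA·BDA·C·BAA·BAA·BDA·C·BAA·BAA·C·BAA·BAA·BDA·BAA·BDA·C·BAA·BAA·C·AC·BAA·BDA·C·BAA·BAA·C·BAA·BAA·BDA·C·BAA·BAA·C·BAA·BAA·C·AC·BAA·C·BAA·BAA·C·AC·BAA·BDA·C·BAA·BAA·C·BAA·BAA·C·AC·BAA·C·BAA·BAA·C·AC·BAA·BDA·C·BAA·BAA·C·BAA·BAA
    A ↦ BAA
    B ↦ C
    C ↦ BDA
    D ↦ AC

A->BAA, B->C, C->BDA, D->AC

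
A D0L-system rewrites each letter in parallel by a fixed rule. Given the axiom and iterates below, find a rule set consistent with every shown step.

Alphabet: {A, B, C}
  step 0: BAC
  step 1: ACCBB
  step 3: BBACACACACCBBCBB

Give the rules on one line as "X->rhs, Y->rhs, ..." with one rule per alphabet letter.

A->C, B->AC, C->BB

  step 0 ⇒ step 1: BAC ⇒ AC·C·BB
    A ↦ C
    B ↦ AC
    C ↦ BB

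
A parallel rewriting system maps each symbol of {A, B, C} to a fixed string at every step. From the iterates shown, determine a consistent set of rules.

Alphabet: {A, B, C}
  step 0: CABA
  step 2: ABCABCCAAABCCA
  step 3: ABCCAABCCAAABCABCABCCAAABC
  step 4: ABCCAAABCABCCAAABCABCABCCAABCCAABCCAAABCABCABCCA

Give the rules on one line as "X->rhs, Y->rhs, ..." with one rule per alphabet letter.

  step 3 ⇒ step 4: ABCCAABCCAAABCABCABCCAAABC ⇒ ABC·C·A·A·ABC·ABC·C·A·A·ABC·ABC·ABC·C·A·ABC·C·A·ABC·C·A·A·ABC·ABC·ABC·C·A
    A ↦ ABC
    B ↦ C
    C ↦ A

A->ABC, B->C, C->A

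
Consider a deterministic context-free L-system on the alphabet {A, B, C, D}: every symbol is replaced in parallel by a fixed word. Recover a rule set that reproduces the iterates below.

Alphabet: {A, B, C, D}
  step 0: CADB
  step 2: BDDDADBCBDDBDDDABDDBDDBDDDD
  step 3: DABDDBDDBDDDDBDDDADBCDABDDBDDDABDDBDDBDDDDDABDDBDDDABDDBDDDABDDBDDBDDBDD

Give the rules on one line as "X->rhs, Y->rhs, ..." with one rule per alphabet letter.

A->DD, B->DA, C->DBC, D->BDD

  step 2 ⇒ step 3: BDDDADBCBDDBDDDABDDBDDBDDDD ⇒ DA·BDD·BDD·BDD·DD·BDD·DA·DBC·DA·BDD·BDD·DA·BDD·BDD·BDD·DD·DA·BDD·BDD·DA·BDD·BDD·DA·BDD·BDD·BDD·BDD
    A ↦ DD
    B ↦ DA
    C ↦ DBC
    D ↦ BDD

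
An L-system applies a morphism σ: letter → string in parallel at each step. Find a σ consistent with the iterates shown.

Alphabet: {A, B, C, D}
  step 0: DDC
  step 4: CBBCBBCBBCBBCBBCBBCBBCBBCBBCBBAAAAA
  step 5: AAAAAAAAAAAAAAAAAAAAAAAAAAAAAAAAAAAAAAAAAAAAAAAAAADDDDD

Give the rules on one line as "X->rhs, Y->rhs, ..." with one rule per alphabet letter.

  step 4 ⇒ step 5: CBBCBBCBBCBBCBBCBBCBBCBBCBBCBBAAAAA ⇒ A·AA·AA·A·AA·AA·A·AA·AA·A·AA·AA·A·AA·AA·A·AA·AA·A·AA·AA·A·AA·AA·A·AA·AA·A·AA·AA·D·D·D·D·D
    A ↦ D
    B ↦ AA
    C ↦ A
    D ↦ CBB  (constrained at step 0)

A->D, B->AA, C->A, D->CBB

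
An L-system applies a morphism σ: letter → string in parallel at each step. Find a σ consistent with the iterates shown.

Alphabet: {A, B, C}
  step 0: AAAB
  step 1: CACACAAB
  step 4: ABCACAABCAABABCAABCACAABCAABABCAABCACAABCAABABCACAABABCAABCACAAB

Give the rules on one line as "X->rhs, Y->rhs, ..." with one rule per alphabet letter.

A->CA, B->AB, C->AB

  step 0 ⇒ step 1: AAAB ⇒ CA·CA·CA·AB
    A ↦ CA
    B ↦ AB
    C ↦ AB  (constrained at step 1)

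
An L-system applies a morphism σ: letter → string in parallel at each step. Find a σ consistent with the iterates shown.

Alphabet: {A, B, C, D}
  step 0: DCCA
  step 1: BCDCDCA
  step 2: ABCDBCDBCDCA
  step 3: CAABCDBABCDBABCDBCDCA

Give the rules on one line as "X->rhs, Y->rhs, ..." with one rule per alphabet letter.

  step 2 ⇒ step 3: ABCDBCDBCDCA ⇒ CA·AB·CD·B·AB·CD·B·AB·CD·B·CD·CA
    A ↦ CA
    B ↦ AB
    C ↦ CD
    D ↦ B

A->CA, B->AB, C->CD, D->B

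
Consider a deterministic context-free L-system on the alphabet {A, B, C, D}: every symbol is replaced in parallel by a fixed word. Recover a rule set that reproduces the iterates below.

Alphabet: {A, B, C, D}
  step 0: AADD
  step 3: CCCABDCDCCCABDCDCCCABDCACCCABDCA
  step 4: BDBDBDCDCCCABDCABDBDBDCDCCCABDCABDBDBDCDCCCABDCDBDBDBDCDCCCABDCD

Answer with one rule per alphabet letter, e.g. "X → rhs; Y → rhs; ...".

  step 3 ⇒ step 4: CCCABDCDCCCABDCDCCCABDCACCCABDCA ⇒ BD·BD·BD·CD·CC·CA·BD·CA·BD·BD·BD·CD·CC·CA·BD·CA·BD·BD·BD·CD·CC·CA·BD·CD·BD·BD·BD·CD·CC·CA·BD·CD
    A ↦ CD
    B ↦ CC
    C ↦ BD
    D ↦ CA

A->CD, B->CC, C->BD, D->CA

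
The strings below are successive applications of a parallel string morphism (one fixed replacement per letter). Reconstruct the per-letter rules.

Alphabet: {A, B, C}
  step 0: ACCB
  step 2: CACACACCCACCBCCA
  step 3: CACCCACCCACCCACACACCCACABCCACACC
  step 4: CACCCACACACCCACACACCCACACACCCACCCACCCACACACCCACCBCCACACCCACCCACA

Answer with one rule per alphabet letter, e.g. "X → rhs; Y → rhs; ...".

  step 3 ⇒ step 4: CACCCACCCACCCACACACCCACABCCACACC ⇒ CA·CC·CA·CA·CA·CC·CA·CA·CA·CC·CA·CA·CA·CC·CA·CC·CA·CC·CA·CA·CA·CC·CA·CC·BC·CA·CA·CC·CA·CC·CA·CA
    A ↦ CC
    B ↦ BC
    C ↦ CA

A->CC, B->BC, C->CA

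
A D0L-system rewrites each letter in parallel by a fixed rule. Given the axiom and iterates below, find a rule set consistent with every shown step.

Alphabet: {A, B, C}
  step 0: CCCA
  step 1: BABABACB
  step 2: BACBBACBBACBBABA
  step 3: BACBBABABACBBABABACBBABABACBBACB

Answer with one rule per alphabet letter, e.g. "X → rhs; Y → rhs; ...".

  step 2 ⇒ step 3: BACBBACBBACBBABA ⇒ BA·CB·BA·BA·BA·CB·BA·BA·BA·CB·BA·BA·BA·CB·BA·CB
    A ↦ CB
    B ↦ BA
    C ↦ BA

A->CB, B->BA, C->BA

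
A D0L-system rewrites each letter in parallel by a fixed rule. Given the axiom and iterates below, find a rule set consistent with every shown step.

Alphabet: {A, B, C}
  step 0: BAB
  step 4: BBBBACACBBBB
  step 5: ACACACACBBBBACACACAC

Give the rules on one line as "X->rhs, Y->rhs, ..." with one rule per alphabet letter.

  step 4 ⇒ step 5: BBBBACACBBBB ⇒ AC·AC·AC·AC·B·B·B·B·AC·AC·AC·AC
    A ↦ B
    B ↦ AC
    C ↦ B

A->B, B->AC, C->B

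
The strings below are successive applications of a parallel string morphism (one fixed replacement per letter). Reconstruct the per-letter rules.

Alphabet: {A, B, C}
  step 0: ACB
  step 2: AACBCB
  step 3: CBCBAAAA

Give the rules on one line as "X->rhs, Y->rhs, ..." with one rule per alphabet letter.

  step 2 ⇒ step 3: AACBCB ⇒ CB·CB·A·A·A·A
    A ↦ CB
    B ↦ A
    C ↦ A

A->CB, B->A, C->A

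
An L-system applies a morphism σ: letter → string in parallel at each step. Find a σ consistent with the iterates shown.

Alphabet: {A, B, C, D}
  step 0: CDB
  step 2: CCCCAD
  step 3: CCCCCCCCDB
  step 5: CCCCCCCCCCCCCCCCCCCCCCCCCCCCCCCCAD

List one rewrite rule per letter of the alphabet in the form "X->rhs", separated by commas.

A->D, B->A, C->CC, D->B

  step 2 ⇒ step 3: CCCCAD ⇒ CC·CC·CC·CC·D·B
    A ↦ D
    C ↦ CC
    D ↦ B
    B ↦ A  (constrained at step 0)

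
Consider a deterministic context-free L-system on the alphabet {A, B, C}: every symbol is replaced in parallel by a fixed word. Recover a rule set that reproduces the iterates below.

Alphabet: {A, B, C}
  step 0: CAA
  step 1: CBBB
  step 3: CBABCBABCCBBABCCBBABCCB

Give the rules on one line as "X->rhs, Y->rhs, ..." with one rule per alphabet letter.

  step 0 ⇒ step 1: CAA ⇒ CB·B·B
    A ↦ B
    C ↦ CB
    B ↦ ABC  (constrained at step 1)

A->B, B->ABC, C->CB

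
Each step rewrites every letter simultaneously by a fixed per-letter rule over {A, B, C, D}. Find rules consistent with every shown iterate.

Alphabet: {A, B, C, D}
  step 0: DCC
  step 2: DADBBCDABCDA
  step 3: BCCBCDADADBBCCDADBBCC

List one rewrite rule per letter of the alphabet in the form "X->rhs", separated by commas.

A->C, B->DA, C->DB, D->BC

  step 2 ⇒ step 3: DADBBCDABCDA ⇒ BC·C·BC·DA·DA·DB·BC·C·DA·DB·BC·C
    A ↦ C
    B ↦ DA
    C ↦ DB
    D ↦ BC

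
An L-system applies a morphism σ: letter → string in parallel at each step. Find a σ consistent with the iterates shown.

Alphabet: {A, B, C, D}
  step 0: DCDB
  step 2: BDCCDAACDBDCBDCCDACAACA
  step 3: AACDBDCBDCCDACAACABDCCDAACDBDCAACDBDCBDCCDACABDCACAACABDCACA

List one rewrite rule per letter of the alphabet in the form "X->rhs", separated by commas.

  step 2 ⇒ step 3: BDCCDAACDBDCBDCCDACAACA ⇒ AA·CD·BDC·BDC·CD·ACA·ACA·BDC·CD·AA·CD·BDC·AA·CD·BDC·BDC·CD·ACA·BDC·ACA·ACA·BDC·ACA
    A ↦ ACA
    B ↦ AA
    C ↦ BDC
    D ↦ CD

A->ACA, B->AA, C->BDC, D->CD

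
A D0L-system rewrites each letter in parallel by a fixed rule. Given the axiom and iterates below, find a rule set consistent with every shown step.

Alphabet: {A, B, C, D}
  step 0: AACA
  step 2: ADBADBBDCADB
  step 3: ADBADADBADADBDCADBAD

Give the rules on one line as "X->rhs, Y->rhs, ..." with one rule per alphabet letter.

  step 2 ⇒ step 3: ADBADBBDCADB ⇒ AD·B·AD·AD·B·AD·AD·B·DC·AD·B·AD
    A ↦ AD
    B ↦ AD
    C ↦ DC
    D ↦ B

A->AD, B->AD, C->DC, D->B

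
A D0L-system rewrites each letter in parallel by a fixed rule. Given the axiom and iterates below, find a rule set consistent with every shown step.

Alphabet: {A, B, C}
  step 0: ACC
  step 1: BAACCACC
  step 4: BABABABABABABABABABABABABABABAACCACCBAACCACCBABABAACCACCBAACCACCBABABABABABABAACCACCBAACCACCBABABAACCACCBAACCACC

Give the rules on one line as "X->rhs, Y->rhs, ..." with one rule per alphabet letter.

A->BA, B->BA, C->ACC

  step 0 ⇒ step 1: ACC ⇒ BA·ACC·ACC
    A ↦ BA
    C ↦ ACC
    B ↦ BA  (constrained at step 1)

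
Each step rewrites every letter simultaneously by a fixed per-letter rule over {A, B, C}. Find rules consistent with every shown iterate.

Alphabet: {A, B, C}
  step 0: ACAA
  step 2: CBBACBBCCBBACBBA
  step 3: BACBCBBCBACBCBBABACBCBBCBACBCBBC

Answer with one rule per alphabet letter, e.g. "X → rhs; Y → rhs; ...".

  step 2 ⇒ step 3: CBBACBBCCBBACBBA ⇒ BA·CB·CB·BC·BA·CB·CB·BA·BA·CB·CB·BC·BA·CB·CB·BC
    A ↦ BC
    B ↦ CB
    C ↦ BA

A->BC, B->CB, C->BA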